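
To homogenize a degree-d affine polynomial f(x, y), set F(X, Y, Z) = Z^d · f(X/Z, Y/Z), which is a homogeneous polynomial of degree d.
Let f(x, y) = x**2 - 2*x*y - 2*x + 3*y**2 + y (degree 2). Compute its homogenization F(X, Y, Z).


F(X, Y, Z) = X**2 - 2*X*Y - 2*X*Z + 3*Y**2 + Y*Z

deg(f) = 2.
Substitute x = X/Z, y = Y/Z into f, then multiply by Z^2.
  monomial 1·x^2·y^0 ↦ 1·X^2·Y^0·Z^0.
  monomial -2·x^1·y^1 ↦ -2·X^1·Y^1·Z^0.
  monomial -2·x^1·y^0 ↦ -2·X^1·Y^0·Z^1.
  monomial 3·x^0·y^2 ↦ 3·X^0·Y^2·Z^0.
  monomial 1·x^0·y^1 ↦ 1·X^0·Y^1·Z^1.
Collecting: F(X, Y, Z) = X**2 - 2*X*Y - 2*X*Z + 3*Y**2 + Y*Z.


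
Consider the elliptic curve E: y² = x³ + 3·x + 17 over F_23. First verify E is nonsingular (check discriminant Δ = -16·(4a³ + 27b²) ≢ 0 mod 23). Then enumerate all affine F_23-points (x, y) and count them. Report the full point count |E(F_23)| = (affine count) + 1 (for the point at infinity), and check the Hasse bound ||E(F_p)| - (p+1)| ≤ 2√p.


Affine points = {(2, 10), (2, 13), (4, 1), (4, 22), (7, 6), (7, 17), (8, 1), (8, 22), (10, 9), (10, 14), (11, 1), (11, 22), (17, 6), (17, 17), (20, 2), (20, 21), (21, 7), (21, 16), (22, 6), (22, 17)}; affine count = 20; |E(F_23)| = 21.

Discriminant check: Δ ∝ 4a³ + 27b² = 4·3³ + 27·17² = 4·27 + 27·289 ≡ 22 (mod 23). Nonzero ⇒ E is nonsingular.
For each x ∈ F_23, compute rhs = x³ + 3·x + 17 mod 23, then count y ∈ F_23 with y² ≡ rhs.
  x = 0: rhs = 17, matching y values: none (0 points).
  x = 1: rhs = 21, matching y values: none (0 points).
  x = 2: rhs = 8, matching y values: 10, 13 (2 points).
  x = 3: rhs = 7, matching y values: none (0 points).
  x = 4: rhs = 1, matching y values: 1, 22 (2 points).
  x = 5: rhs = 19, matching y values: none (0 points).
  x = 6: rhs = 21, matching y values: none (0 points).
  x = 7: rhs = 13, matching y values: 6, 17 (2 points).
  x = 8: rhs = 1, matching y values: 1, 22 (2 points).
  x = 9: rhs = 14, matching y values: none (0 points).
  x = 10: rhs = 12, matching y values: 9, 14 (2 points).
  x = 11: rhs = 1, matching y values: 1, 22 (2 points).
  x = 12: rhs = 10, matching y values: none (0 points).
  x = 13: rhs = 22, matching y values: none (0 points).
  x = 14: rhs = 20, matching y values: none (0 points).
  x = 15: rhs = 10, matching y values: none (0 points).
  x = 16: rhs = 21, matching y values: none (0 points).
  x = 17: rhs = 13, matching y values: 6, 17 (2 points).
  x = 18: rhs = 15, matching y values: none (0 points).
  x = 19: rhs = 10, matching y values: none (0 points).
  x = 20: rhs = 4, matching y values: 2, 21 (2 points).
  x = 21: rhs = 3, matching y values: 7, 16 (2 points).
  x = 22: rhs = 13, matching y values: 6, 17 (2 points).
Total affine count: 20.
Full point count |E(F_23)| = 20 + 1 = 21.
Hasse bound: |21 − (23+1)| = |-3| = 3 ≤ 2√23 ≈ 9.5917 ✓.


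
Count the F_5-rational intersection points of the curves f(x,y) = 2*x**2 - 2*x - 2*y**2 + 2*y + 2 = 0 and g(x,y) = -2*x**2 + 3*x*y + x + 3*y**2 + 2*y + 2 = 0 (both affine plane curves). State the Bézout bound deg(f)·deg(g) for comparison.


Common zeros: {(0, 3)}; count = 1; Bézout bound = 4.

deg(f) = 2, deg(g) = 2, so Bézout bound = 4.
Scan x ∈ F_5. For each x, list the y ∈ F_5 with f(x, y) ≡ 0 and those with g(x, y) ≡ 0 (mod 5); the common zeros in that column are the intersection.
  x = 0: f ≡ 0 at y ∈ {3}; g ≡ 0 at y ∈ {3}; common: {3}.
  x = 1: f ≡ 0 at y ∈ {3}; g ≡ 0 at y ∈ ∅; common: ∅.
  x = 2: f ≡ 0 at y ∈ ∅; g ≡ 0 at y ∈ ∅; common: ∅.
  x = 3: f ≡ 0 at y ∈ {2, 4}; g ≡ 0 at y ∈ ∅; common: ∅.
  x = 4: f ≡ 0 at y ∈ ∅; g ≡ 0 at y ∈ ∅; common: ∅.
Collecting: common zeros = {(0, 3)}, so the count is 1.
Comparison with the Bézout bound: 1 ≤ 4 = deg(f)·deg(g), as expected for curves with no common component (the affine F_5-count falls short of the bound because intersections may lie at infinity, over extension fields, or carry multiplicity).


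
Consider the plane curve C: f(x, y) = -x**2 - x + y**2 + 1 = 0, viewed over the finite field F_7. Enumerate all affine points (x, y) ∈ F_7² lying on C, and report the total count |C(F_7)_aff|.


Affine F_7-points: {(1, 1), (1, 6), (3, 2), (3, 5), (5, 1), (5, 6)}; count = 6.

For each of the 49 pairs (x, y) ∈ F_7², evaluate f(x, y) mod 7. Record the zeros.
  x = 0: [0↦1, 1↦2, 2↦5, 3↦3, 4↦3, 5↦5, 6↦2]  zeros at y ∈ ∅
  x = 1: [0↦6, 1↦0, 2↦3, 3↦1, 4↦1, 5↦3, 6↦0]  zeros at y ∈ {1, 6}
  x = 2: [0↦2, 1↦3, 2↦6, 3↦4, 4↦4, 5↦6, 6↦3]  zeros at y ∈ ∅
  x = 3: [0↦3, 1↦4, 2↦0, 3↦5, 4↦5, 5↦0, 6↦4]  zeros at y ∈ {2, 5}
  x = 4: [0↦2, 1↦3, 2↦6, 3↦4, 4↦4, 5↦6, 6↦3]  zeros at y ∈ ∅
  x = 5: [0↦6, 1↦0, 2↦3, 3↦1, 4↦1, 5↦3, 6↦0]  zeros at y ∈ {1, 6}
  x = 6: [0↦1, 1↦2, 2↦5, 3↦3, 4↦3, 5↦5, 6↦2]  zeros at y ∈ ∅
Collecting zeros: affine points = {(1, 1), (1, 6), (3, 2), (3, 5), (5, 1), (5, 6)}.
Total count |C(F_7)_aff| = 6.


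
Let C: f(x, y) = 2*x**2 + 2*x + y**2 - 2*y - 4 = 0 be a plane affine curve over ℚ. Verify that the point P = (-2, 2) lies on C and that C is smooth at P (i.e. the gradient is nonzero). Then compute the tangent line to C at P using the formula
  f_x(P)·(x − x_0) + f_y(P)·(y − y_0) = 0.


Tangent line at P: -6*x + 2*y - 16 = 0.

Step 1: f(-2, 2) = 0, so P lies on C.
Step 2: partial derivatives
  f_x(x, y) = 4*x + 2, f_y(x, y) = 2*y - 2.
  f_x(P) = -6, f_y(P) = 2 (gradient nonzero, so P is smooth).
Step 3: tangent line at P: -6·(x − -2) + 2·(y − 2) = 0.
Expanding: -6*x + 2*y - 16 = 0.


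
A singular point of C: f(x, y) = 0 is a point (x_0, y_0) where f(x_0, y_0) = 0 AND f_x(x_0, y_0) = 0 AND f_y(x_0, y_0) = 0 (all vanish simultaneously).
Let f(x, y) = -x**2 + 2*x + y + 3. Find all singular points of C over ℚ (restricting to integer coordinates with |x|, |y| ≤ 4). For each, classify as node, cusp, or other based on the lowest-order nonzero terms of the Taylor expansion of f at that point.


No singular points in the scanned grid; C is smooth there.

Compute partial derivatives:
  f_x = 2 - 2*x.
  f_y = 1.
f_y = 1 is a nonzero constant, so f_y never vanishes: no point (x, y) can satisfy f = f_x = f_y = 0. In particular no (x, y) ∈ {−4, ..., 4}² is singular; the curve is smooth.


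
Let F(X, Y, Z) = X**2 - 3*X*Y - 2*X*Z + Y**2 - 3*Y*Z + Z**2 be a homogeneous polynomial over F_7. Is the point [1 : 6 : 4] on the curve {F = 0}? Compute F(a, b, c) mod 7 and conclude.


F(1,6,4) ≡ 4 (mod 7); P is NOT on the curve.

Evaluate F(1, 6, 4) term-by-term (mod 7).
  X**2 ↦ 1·1·1·1 = 1
  -3*X*Y ↦ -3·1·6·1 = -18
  -2*X*Z ↦ -2·1·1·4 = -8
  Y**2 ↦ 1·1·36·1 = 36
  -3*Y*Z ↦ -3·1·6·4 = -72
  Z**2 ↦ 1·1·1·16 = 16
Sum: F(1, 6, 4) = (1) + (-18) + (-8) + (36) + (-72) + (16) = -45.
Reducing mod 7: -45 ≡ 4 (mod 7).
Since F(a, b, c) ≡ 4 ≠ 0 (mod 7), P does NOT lie on the curve.


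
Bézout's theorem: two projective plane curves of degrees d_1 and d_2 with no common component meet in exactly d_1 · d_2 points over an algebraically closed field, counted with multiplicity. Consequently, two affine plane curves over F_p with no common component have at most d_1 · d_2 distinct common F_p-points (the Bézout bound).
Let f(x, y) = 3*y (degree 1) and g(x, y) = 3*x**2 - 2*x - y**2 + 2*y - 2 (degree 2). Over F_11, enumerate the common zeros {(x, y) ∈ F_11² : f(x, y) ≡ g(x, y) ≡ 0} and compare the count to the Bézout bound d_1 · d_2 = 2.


Common zeros: ∅; count = 0; Bézout bound = 2.

deg(f) = 1, deg(g) = 2, so Bézout bound = 2.
Scan x ∈ F_11. For each x, list the y ∈ F_11 with f(x, y) ≡ 0 and those with g(x, y) ≡ 0 (mod 11); the common zeros in that column are the intersection.
  x = 0: f ≡ 0 at y ∈ {0}; g ≡ 0 at y ∈ ∅; common: ∅.
  x = 1: f ≡ 0 at y ∈ {0}; g ≡ 0 at y ∈ {1}; common: ∅.
  x = 2: f ≡ 0 at y ∈ {0}; g ≡ 0 at y ∈ ∅; common: ∅.
  x = 3: f ≡ 0 at y ∈ {0}; g ≡ 0 at y ∈ {4, 9}; common: ∅.
  x = 4: f ≡ 0 at y ∈ {0}; g ≡ 0 at y ∈ ∅; common: ∅.
  x = 5: f ≡ 0 at y ∈ {0}; g ≡ 0 at y ∈ {4, 9}; common: ∅.
  x = 6: f ≡ 0 at y ∈ {0}; g ≡ 0 at y ∈ ∅; common: ∅.
  x = 7: f ≡ 0 at y ∈ {0}; g ≡ 0 at y ∈ {1}; common: ∅.
  x = 8: f ≡ 0 at y ∈ {0}; g ≡ 0 at y ∈ ∅; common: ∅.
  x = 9: f ≡ 0 at y ∈ {0}; g ≡ 0 at y ∈ {3, 10}; common: ∅.
  x = 10: f ≡ 0 at y ∈ {0}; g ≡ 0 at y ∈ {3, 10}; common: ∅.
Collecting: common zeros = ∅, so the count is 0.
Comparison with the Bézout bound: 0 ≤ 2 = deg(f)·deg(g), as expected for curves with no common component (the affine F_11-count falls short of the bound because intersections may lie at infinity, over extension fields, or carry multiplicity).


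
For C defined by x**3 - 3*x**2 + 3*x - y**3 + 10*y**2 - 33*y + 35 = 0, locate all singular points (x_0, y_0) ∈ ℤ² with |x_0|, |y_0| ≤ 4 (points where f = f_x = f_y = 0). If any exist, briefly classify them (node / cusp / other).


Singular points: {(1, 3)}; classification: cusp.

Compute partial derivatives:
  f_x = 3*x**2 - 6*x + 3.
  f_y = -3*y**2 + 20*y - 33.
Scan x_0 ∈ {−4, ..., 4}. For each x_0, f_y(x_0, y) is a polynomial in y; find its integer roots y ∈ {−4, ..., 4}, then test f_x and f at those candidates.
  x = -4: f_y(-4, y) = -3*y**2 + 20*y - 33; vanishes at y ∈ {3}. (-4, 3): f_x = 75 ≠ 0.
  x = -3: f_y(-3, y) = -3*y**2 + 20*y - 33; vanishes at y ∈ {3}. (-3, 3): f_x = 48 ≠ 0.
  x = -2: f_y(-2, y) = -3*y**2 + 20*y - 33; vanishes at y ∈ {3}. (-2, 3): f_x = 27 ≠ 0.
  x = -1: f_y(-1, y) = -3*y**2 + 20*y - 33; vanishes at y ∈ {3}. (-1, 3): f_x = 12 ≠ 0.
  x = 0: f_y(0, y) = -3*y**2 + 20*y - 33; vanishes at y ∈ {3}. (0, 3): f_x = 3 ≠ 0.
  x = 1: f_y(1, y) = -3*y**2 + 20*y - 33; vanishes at y ∈ {3}. (1, 3): f_x = 0, f = 0 — SINGULAR.
  x = 2: f_y(2, y) = -3*y**2 + 20*y - 33; vanishes at y ∈ {3}. (2, 3): f_x = 3 ≠ 0.
  x = 3: f_y(3, y) = -3*y**2 + 20*y - 33; vanishes at y ∈ {3}. (3, 3): f_x = 12 ≠ 0.
  x = 4: f_y(4, y) = -3*y**2 + 20*y - 33; vanishes at y ∈ {3}. (4, 3): f_x = 27 ≠ 0.
Only singular point on the grid: (1, 3).
Classify: substitute x = 1 + u, y = 3 + v and expand: f = u**3 - v**3 + v**2.
No constant or linear terms (consistent with a singular point). Quadratic part: v**2. Cubic part: u**3 - v**3.
The quadratic part v**2 is a perfect square, so there is a single (double) tangent line v = 0, i.e. y = 3. Restricting the cubic part to that line (v = 0) leaves u**3 ≠ 0, so f is not divisible by v and the branch is v² ≈ -u**3 to lowest order — this is a cusp.
Classification: cusp.


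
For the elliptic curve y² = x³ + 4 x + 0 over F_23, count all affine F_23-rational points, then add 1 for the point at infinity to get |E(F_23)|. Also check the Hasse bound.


Affine points = {(0, 0), (2, 4), (2, 19), (3, 4), (3, 19), (7, 7), (7, 16), (9, 11), (9, 12), (11, 8), (11, 15), (13, 8), (13, 15), (15, 10), (15, 13), (17, 6), (17, 17), (18, 4), (18, 19), (19, 9), (19, 14), (22, 8), (22, 15)}; affine count = 23; |E(F_23)| = 24.

Discriminant check: Δ ∝ 4a³ + 27b² = 4·4³ + 27·0² = 4·64 + 27·0 ≡ 3 (mod 23). Nonzero ⇒ E is nonsingular.
For each x ∈ F_23, compute rhs = x³ + 4·x + 0 mod 23, then count y ∈ F_23 with y² ≡ rhs.
  x = 0: rhs = 0, matching y values: 0 (1 points).
  x = 1: rhs = 5, matching y values: none (0 points).
  x = 2: rhs = 16, matching y values: 4, 19 (2 points).
  x = 3: rhs = 16, matching y values: 4, 19 (2 points).
  x = 4: rhs = 11, matching y values: none (0 points).
  x = 5: rhs = 7, matching y values: none (0 points).
  x = 6: rhs = 10, matching y values: none (0 points).
  x = 7: rhs = 3, matching y values: 7, 16 (2 points).
  x = 8: rhs = 15, matching y values: none (0 points).
  x = 9: rhs = 6, matching y values: 11, 12 (2 points).
  x = 10: rhs = 5, matching y values: none (0 points).
  x = 11: rhs = 18, matching y values: 8, 15 (2 points).
  x = 12: rhs = 5, matching y values: none (0 points).
  x = 13: rhs = 18, matching y values: 8, 15 (2 points).
  x = 14: rhs = 17, matching y values: none (0 points).
  x = 15: rhs = 8, matching y values: 10, 13 (2 points).
  x = 16: rhs = 20, matching y values: none (0 points).
  x = 17: rhs = 13, matching y values: 6, 17 (2 points).
  x = 18: rhs = 16, matching y values: 4, 19 (2 points).
  x = 19: rhs = 12, matching y values: 9, 14 (2 points).
  x = 20: rhs = 7, matching y values: none (0 points).
  x = 21: rhs = 7, matching y values: none (0 points).
  x = 22: rhs = 18, matching y values: 8, 15 (2 points).
Total affine count: 23.
Full point count |E(F_23)| = 23 + 1 = 24.
Hasse bound: |24 − (23+1)| = |0| = 0 ≤ 2√23 ≈ 9.5917 ✓.


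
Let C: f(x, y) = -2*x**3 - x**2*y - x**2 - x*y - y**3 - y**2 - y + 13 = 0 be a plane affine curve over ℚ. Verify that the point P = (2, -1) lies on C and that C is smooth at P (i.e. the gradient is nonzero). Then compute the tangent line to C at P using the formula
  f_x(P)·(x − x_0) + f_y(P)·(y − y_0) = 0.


Tangent line at P: -23*x - 8*y + 38 = 0.

Step 1: f(2, -1) = 0, so P lies on C.
Step 2: partial derivatives
  f_x(x, y) = -6*x**2 - 2*x*y - 2*x - y, f_y(x, y) = -x**2 - x - 3*y**2 - 2*y - 1.
  f_x(P) = -23, f_y(P) = -8 (gradient nonzero, so P is smooth).
Step 3: tangent line at P: -23·(x − 2) + -8·(y − -1) = 0.
Expanding: -23*x - 8*y + 38 = 0.


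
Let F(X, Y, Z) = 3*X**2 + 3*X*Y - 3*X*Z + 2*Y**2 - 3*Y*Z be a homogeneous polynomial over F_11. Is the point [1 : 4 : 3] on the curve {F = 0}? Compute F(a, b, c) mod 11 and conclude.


F(1,4,3) ≡ 2 (mod 11); P is NOT on the curve.

Evaluate F(1, 4, 3) term-by-term (mod 11).
  3*X**2 ↦ 3·1·1·1 = 3
  3*X*Y ↦ 3·1·4·1 = 12
  -3*X*Z ↦ -3·1·1·3 = -9
  2*Y**2 ↦ 2·1·16·1 = 32
  -3*Y*Z ↦ -3·1·4·3 = -36
Sum: F(1, 4, 3) = (3) + (12) + (-9) + (32) + (-36) = 2.
Reducing mod 11: 2 ≡ 2 (mod 11).
Since F(a, b, c) ≡ 2 ≠ 0 (mod 11), P does NOT lie on the curve.


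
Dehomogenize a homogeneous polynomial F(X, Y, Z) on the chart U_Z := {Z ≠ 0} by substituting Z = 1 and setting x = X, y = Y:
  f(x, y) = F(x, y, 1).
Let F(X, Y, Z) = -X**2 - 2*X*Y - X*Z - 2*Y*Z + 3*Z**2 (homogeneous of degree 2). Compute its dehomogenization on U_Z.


f(x, y) = -x**2 - 2*x*y - x - 2*y + 3

On U_Z we set Z = 1. Each monomial c·X^i·Y^j·Z^k in F becomes c·x^i·y^j·1^k = c·x^i·y^j.
Substituting Z = 1: F(X, Y, 1) = -x**2 - 2*x*y - x - 2*y + 3.
Note: deg(f) ≤ deg(F) = 2; strict inequality happens when F is divisible by Z (lost terms).


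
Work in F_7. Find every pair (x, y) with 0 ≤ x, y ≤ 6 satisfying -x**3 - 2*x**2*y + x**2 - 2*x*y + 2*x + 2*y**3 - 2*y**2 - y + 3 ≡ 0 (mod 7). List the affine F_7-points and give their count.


Affine F_7-points: {(0, 6), (1, 1), (2, 3), (4, 4), (4, 5), (4, 6), (6, 6)}; count = 7.

For each of the 49 pairs (x, y) ∈ F_7², evaluate f(x, y) mod 7. Record the zeros.
  x = 0: [0↦3, 1↦2, 2↦2, 3↦1, 4↦4, 5↦2, 6↦0]  zeros at y ∈ {6}
  x = 1: [0↦5, 1↦0, 2↦3, 3↦5, 4↦4, 5↦5, 6↦6]  zeros at y ∈ {1}
  x = 2: [0↦3, 1↦4, 2↦6, 3↦0, 4↦5, 5↦5, 6↦5]  zeros at y ∈ {3}
  x = 3: [0↦5, 1↦1, 2↦5, 3↦1, 4↦1, 5↦3, 6↦5]  zeros at y ∈ ∅
  x = 4: [0↦5, 1↦6, 2↦1, 3↦2, 4↦0, 5↦0, 6↦0]  zeros at y ∈ {4, 5, 6}
  x = 5: [0↦4, 1↦6, 2↦2, 3↦4, 4↦3, 5↦4, 6↦5]  zeros at y ∈ ∅
  x = 6: [0↦3, 1↦2, 2↦2, 3↦1, 4↦4, 5↦2, 6↦0]  zeros at y ∈ {6}
Collecting zeros: affine points = {(0, 6), (1, 1), (2, 3), (4, 4), (4, 5), (4, 6), (6, 6)}.
Total count |C(F_7)_aff| = 7.


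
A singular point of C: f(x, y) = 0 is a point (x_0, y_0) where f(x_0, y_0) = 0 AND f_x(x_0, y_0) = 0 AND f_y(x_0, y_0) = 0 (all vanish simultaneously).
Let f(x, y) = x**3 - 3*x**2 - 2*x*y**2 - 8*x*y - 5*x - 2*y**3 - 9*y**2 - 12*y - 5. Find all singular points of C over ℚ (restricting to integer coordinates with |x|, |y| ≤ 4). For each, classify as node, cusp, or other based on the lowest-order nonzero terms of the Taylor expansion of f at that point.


Singular points: {(1, -2)}; classification: cusp.

Compute partial derivatives:
  f_x = 3*x**2 - 6*x - 2*y**2 - 8*y - 5.
  f_y = -4*x*y - 8*x - 6*y**2 - 18*y - 12.
Scan x_0 ∈ {−4, ..., 4}. For each x_0, f_y(x_0, y) is a polynomial in y; find its integer roots y ∈ {−4, ..., 4}, then test f_x and f at those candidates.
  x = -4: f_y(-4, y) = -6*y**2 - 2*y + 20; vanishes at y ∈ {-2}. (-4, -2): f_x = 75 ≠ 0.
  x = -3: f_y(-3, y) = -6*y**2 - 6*y + 12; vanishes at y ∈ {-2, 1}. (-3, -2): f_x = 48 ≠ 0; (-3, 1): f_x = 30 ≠ 0.
  x = -2: f_y(-2, y) = -6*y**2 - 10*y + 4; vanishes at y ∈ {-2}. (-2, -2): f_x = 27 ≠ 0.
  x = -1: f_y(-1, y) = -6*y**2 - 14*y - 4; vanishes at y ∈ {-2}. (-1, -2): f_x = 12 ≠ 0.
  x = 0: f_y(0, y) = -6*y**2 - 18*y - 12; vanishes at y ∈ {-2, -1}. (0, -2): f_x = 3 ≠ 0; (0, -1): f_x = 1 ≠ 0.
  x = 1: f_y(1, y) = -6*y**2 - 22*y - 20; vanishes at y ∈ {-2}. (1, -2): f_x = 0, f = 0 — SINGULAR.
  x = 2: f_y(2, y) = -6*y**2 - 26*y - 28; vanishes at y ∈ {-2}. (2, -2): f_x = 3 ≠ 0.
  x = 3: f_y(3, y) = -6*y**2 - 30*y - 36; vanishes at y ∈ {-3, -2}. (3, -3): f_x = 10 ≠ 0; (3, -2): f_x = 12 ≠ 0.
  x = 4: f_y(4, y) = -6*y**2 - 34*y - 44; vanishes at y ∈ {-2}. (4, -2): f_x = 27 ≠ 0.
Only singular point on the grid: (1, -2).
Classify: substitute x = 1 + u, y = -2 + v and expand: f = u**3 - 2*u*v**2 - 2*v**3 + v**2.
No constant or linear terms (consistent with a singular point). Quadratic part: v**2. Cubic part: u**3 - 2*u*v**2 - 2*v**3.
The quadratic part v**2 is a perfect square, so there is a single (double) tangent line v = 0, i.e. y = -2. Restricting the cubic part to that line (v = 0) leaves u**3 ≠ 0, so f is not divisible by v and the branch is v² ≈ -u**3 to lowest order — this is a cusp.
Classification: cusp.


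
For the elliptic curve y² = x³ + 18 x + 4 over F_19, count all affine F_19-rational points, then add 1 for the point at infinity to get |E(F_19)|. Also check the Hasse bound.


Affine points = {(0, 2), (0, 17), (1, 2), (1, 17), (3, 3), (3, 16), (4, 8), (4, 11), (6, 9), (6, 10), (7, 6), (7, 13), (10, 5), (10, 14), (14, 6), (14, 13), (15, 1), (15, 18), (17, 6), (17, 13), (18, 2), (18, 17)}; affine count = 22; |E(F_19)| = 23.

Discriminant check: Δ ∝ 4a³ + 27b² = 4·18³ + 27·4² = 4·5832 + 27·16 ≡ 10 (mod 19). Nonzero ⇒ E is nonsingular.
For each x ∈ F_19, compute rhs = x³ + 18·x + 4 mod 19, then count y ∈ F_19 with y² ≡ rhs.
  x = 0: rhs = 4, matching y values: 2, 17 (2 points).
  x = 1: rhs = 4, matching y values: 2, 17 (2 points).
  x = 2: rhs = 10, matching y values: none (0 points).
  x = 3: rhs = 9, matching y values: 3, 16 (2 points).
  x = 4: rhs = 7, matching y values: 8, 11 (2 points).
  x = 5: rhs = 10, matching y values: none (0 points).
  x = 6: rhs = 5, matching y values: 9, 10 (2 points).
  x = 7: rhs = 17, matching y values: 6, 13 (2 points).
  x = 8: rhs = 14, matching y values: none (0 points).
  x = 9: rhs = 2, matching y values: none (0 points).
  x = 10: rhs = 6, matching y values: 5, 14 (2 points).
  x = 11: rhs = 13, matching y values: none (0 points).
  x = 12: rhs = 10, matching y values: none (0 points).
  x = 13: rhs = 3, matching y values: none (0 points).
  x = 14: rhs = 17, matching y values: 6, 13 (2 points).
  x = 15: rhs = 1, matching y values: 1, 18 (2 points).
  x = 16: rhs = 18, matching y values: none (0 points).
  x = 17: rhs = 17, matching y values: 6, 13 (2 points).
  x = 18: rhs = 4, matching y values: 2, 17 (2 points).
Total affine count: 22.
Full point count |E(F_19)| = 22 + 1 = 23.
Hasse bound: |23 − (19+1)| = |3| = 3 ≤ 2√19 ≈ 8.7178 ✓.


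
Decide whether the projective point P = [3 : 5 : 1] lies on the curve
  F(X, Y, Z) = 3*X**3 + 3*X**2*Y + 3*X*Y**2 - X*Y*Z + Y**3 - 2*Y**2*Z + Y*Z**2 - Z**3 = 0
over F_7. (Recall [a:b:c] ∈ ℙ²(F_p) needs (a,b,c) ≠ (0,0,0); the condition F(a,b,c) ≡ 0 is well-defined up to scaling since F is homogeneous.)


F(3,5,1) ≡ 1 (mod 7); P is NOT on the curve.

Evaluate F(3, 5, 1) term-by-term (mod 7).
  3*X**3 ↦ 3·27·1·1 = 81
  3*X**2*Y ↦ 3·9·5·1 = 135
  3*X*Y**2 ↦ 3·3·25·1 = 225
  -X*Y*Z ↦ -1·3·5·1 = -15
  Y**3 ↦ 1·1·125·1 = 125
  -2*Y**2*Z ↦ -2·1·25·1 = -50
  Y*Z**2 ↦ 1·1·5·1 = 5
  -Z**3 ↦ -1·1·1·1 = -1
Sum: F(3, 5, 1) = (81) + (135) + (225) + (-15) + (125) + (-50) + (5) + (-1) = 505.
Reducing mod 7: 505 ≡ 1 (mod 7).
Since F(a, b, c) ≡ 1 ≠ 0 (mod 7), P does NOT lie on the curve.


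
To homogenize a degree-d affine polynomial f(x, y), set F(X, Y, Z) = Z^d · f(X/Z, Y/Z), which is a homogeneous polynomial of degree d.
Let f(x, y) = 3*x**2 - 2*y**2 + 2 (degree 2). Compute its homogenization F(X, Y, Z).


F(X, Y, Z) = 3*X**2 - 2*Y**2 + 2*Z**2

deg(f) = 2.
Substitute x = X/Z, y = Y/Z into f, then multiply by Z^2.
  monomial 3·x^2·y^0 ↦ 3·X^2·Y^0·Z^0.
  monomial -2·x^0·y^2 ↦ -2·X^0·Y^2·Z^0.
  monomial 2·x^0·y^0 ↦ 2·X^0·Y^0·Z^2.
Collecting: F(X, Y, Z) = 3*X**2 - 2*Y**2 + 2*Z**2.


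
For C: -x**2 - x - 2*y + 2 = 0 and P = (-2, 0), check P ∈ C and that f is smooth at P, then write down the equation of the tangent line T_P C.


Tangent line at P: 3*x - 2*y + 6 = 0.

Step 1: f(-2, 0) = 0, so P lies on C.
Step 2: partial derivatives
  f_x(x, y) = -2*x - 1, f_y(x, y) = -2.
  f_x(P) = 3, f_y(P) = -2 (gradient nonzero, so P is smooth).
Step 3: tangent line at P: 3·(x − -2) + -2·(y − 0) = 0.
Expanding: 3*x - 2*y + 6 = 0.


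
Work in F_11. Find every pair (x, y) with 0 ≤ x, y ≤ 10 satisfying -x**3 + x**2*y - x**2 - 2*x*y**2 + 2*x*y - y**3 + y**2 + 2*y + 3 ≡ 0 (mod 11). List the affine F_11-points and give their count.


Affine F_11-points: {(0, 6), (0, 8), (0, 9), (2, 3), (2, 7), (2, 9), (3, 0), (3, 1), (3, 5), (4, 0), (6, 6), (6, 7), (6, 9), (7, 2), (9, 7), (9, 10), (10, 6)}; count = 17.

For each of the 121 pairs (x, y) ∈ F_11², evaluate f(x, y) mod 11. Record the zeros.
  x = 0: [0↦3, 1↦5, 2↦3, 3↦2, 4↦7, 5↦1, 6↦0, 7↦9, 8↦0, 9↦0, 10↦3]  zeros at y ∈ {6, 8, 9}
  x = 1: [0↦1, 1↦4, 2↦10, 3↦2, 4↦7, 5↦8, 6↦10, 7↦7, 8↦4, 9↦6, 10↦7]  zeros at y ∈ ∅
  x = 2: [0↦2, 1↦8, 2↦2, 3↦0, 4↦7, 5↦6, 6↦2, 7↦0, 8↦5, 9↦0, 10↦1]  zeros at y ∈ {3, 7, 9}
  x = 3: [0↦0, 1↦0, 2↦6, 3↦1, 4↦1, 5↦0, 6↦3, 7↦4, 8↦8, 9↦9, 10↦1]  zeros at y ∈ {0, 1, 5}
  x = 4: [0↦0, 1↦7, 2↦5, 3↦10, 4↦5, 5↦6, 6↦7, 7↦2, 8↦7, 9↦5, 10↦1]  zeros at y ∈ {0}
  x = 5: [0↦7, 1↦1, 2↦4, 3↦10, 4↦2, 5↦7, 6↦8, 7↦10, 8↦7, 9↦4, 10↦6]  zeros at y ∈ ∅
  x = 6: [0↦4, 1↦9, 2↦8, 3↦6, 4↦8, 5↦8, 6↦0, 7↦0, 8↦2, 9↦0, 10↦10]  zeros at y ∈ {6, 7, 9}
  x = 7: [0↦7, 1↦3, 2↦0, 3↦3, 4↦6, 5↦3, 6↦10, 7↦10, 8↦8, 9↦9, 10↦7]  zeros at y ∈ {2}
  x = 8: [0↦10, 1↦10, 2↦7, 3↦6, 4↦1, 5↦8, 6↦10, 7↦1, 8↦8, 9↦3, 10↦2]  zeros at y ∈ ∅
  x = 9: [0↦7, 1↦2, 2↦1, 3↦9, 4↦9, 5↦6, 6↦5, 7↦0, 8↦7, 9↦9, 10↦0]  zeros at y ∈ {7, 10}
  x = 10: [0↦3, 1↦6, 2↦9, 3↦6, 4↦2, 5↦2, 6↦0, 7↦1, 8↦10, 9↦10, 10↦6]  zeros at y ∈ {6}
Collecting zeros: affine points = {(0, 6), (0, 8), (0, 9), (2, 3), (2, 7), (2, 9), (3, 0), (3, 1), (3, 5), (4, 0), (6, 6), (6, 7), (6, 9), (7, 2), (9, 7), (9, 10), (10, 6)}.
Total count |C(F_11)_aff| = 17.


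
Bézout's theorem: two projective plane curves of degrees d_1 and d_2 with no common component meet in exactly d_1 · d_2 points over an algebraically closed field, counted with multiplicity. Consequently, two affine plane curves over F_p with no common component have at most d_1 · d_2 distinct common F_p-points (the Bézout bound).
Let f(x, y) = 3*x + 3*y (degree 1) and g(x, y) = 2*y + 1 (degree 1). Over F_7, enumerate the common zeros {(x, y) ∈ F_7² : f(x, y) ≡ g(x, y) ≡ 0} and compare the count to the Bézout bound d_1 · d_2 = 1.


Common zeros: {(4, 3)}; count = 1; Bézout bound = 1.

deg(f) = 1, deg(g) = 1, so Bézout bound = 1.
Scan x ∈ F_7. For each x, list the y ∈ F_7 with f(x, y) ≡ 0 and those with g(x, y) ≡ 0 (mod 7); the common zeros in that column are the intersection.
  x = 0: f ≡ 0 at y ∈ {0}; g ≡ 0 at y ∈ {3}; common: ∅.
  x = 1: f ≡ 0 at y ∈ {6}; g ≡ 0 at y ∈ {3}; common: ∅.
  x = 2: f ≡ 0 at y ∈ {5}; g ≡ 0 at y ∈ {3}; common: ∅.
  x = 3: f ≡ 0 at y ∈ {4}; g ≡ 0 at y ∈ {3}; common: ∅.
  x = 4: f ≡ 0 at y ∈ {3}; g ≡ 0 at y ∈ {3}; common: {3}.
  x = 5: f ≡ 0 at y ∈ {2}; g ≡ 0 at y ∈ {3}; common: ∅.
  x = 6: f ≡ 0 at y ∈ {1}; g ≡ 0 at y ∈ {3}; common: ∅.
Collecting: common zeros = {(4, 3)}, so the count is 1.
Comparison with the Bézout bound: 1 ≤ 1 = deg(f)·deg(g), as expected for curves with no common component (the bound is attained).


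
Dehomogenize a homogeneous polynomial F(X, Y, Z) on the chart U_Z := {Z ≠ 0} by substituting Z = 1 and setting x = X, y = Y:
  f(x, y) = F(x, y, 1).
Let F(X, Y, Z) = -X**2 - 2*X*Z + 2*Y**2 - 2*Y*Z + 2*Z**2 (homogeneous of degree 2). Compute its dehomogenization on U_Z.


f(x, y) = -x**2 - 2*x + 2*y**2 - 2*y + 2

On U_Z we set Z = 1. Each monomial c·X^i·Y^j·Z^k in F becomes c·x^i·y^j·1^k = c·x^i·y^j.
Substituting Z = 1: F(X, Y, 1) = -x**2 - 2*x + 2*y**2 - 2*y + 2.
Note: deg(f) ≤ deg(F) = 2; strict inequality happens when F is divisible by Z (lost terms).


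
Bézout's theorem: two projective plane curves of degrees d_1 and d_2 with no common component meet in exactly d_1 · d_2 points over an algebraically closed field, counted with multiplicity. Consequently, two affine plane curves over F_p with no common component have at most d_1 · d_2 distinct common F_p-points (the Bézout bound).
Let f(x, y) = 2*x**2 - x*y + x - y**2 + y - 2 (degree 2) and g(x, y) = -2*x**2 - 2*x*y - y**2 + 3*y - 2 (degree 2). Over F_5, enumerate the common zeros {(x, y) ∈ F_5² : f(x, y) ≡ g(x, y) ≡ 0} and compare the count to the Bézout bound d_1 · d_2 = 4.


Common zeros: {(4, 1)}; count = 1; Bézout bound = 4.

deg(f) = 2, deg(g) = 2, so Bézout bound = 4.
Scan x ∈ F_5. For each x, list the y ∈ F_5 with f(x, y) ≡ 0 and those with g(x, y) ≡ 0 (mod 5); the common zeros in that column are the intersection.
  x = 0: f ≡ 0 at y ∈ ∅; g ≡ 0 at y ∈ {1, 2}; common: ∅.
  x = 1: f ≡ 0 at y ∈ {1, 4}; g ≡ 0 at y ∈ {3}; common: ∅.
  x = 2: f ≡ 0 at y ∈ ∅; g ≡ 0 at y ∈ {0, 4}; common: ∅.
  x = 3: f ≡ 0 at y ∈ {4}; g ≡ 0 at y ∈ {0, 2}; common: ∅.
  x = 4: f ≡ 0 at y ∈ {1}; g ≡ 0 at y ∈ {1, 4}; common: {1}.
Collecting: common zeros = {(4, 1)}, so the count is 1.
Comparison with the Bézout bound: 1 ≤ 4 = deg(f)·deg(g), as expected for curves with no common component (the affine F_5-count falls short of the bound because intersections may lie at infinity, over extension fields, or carry multiplicity).


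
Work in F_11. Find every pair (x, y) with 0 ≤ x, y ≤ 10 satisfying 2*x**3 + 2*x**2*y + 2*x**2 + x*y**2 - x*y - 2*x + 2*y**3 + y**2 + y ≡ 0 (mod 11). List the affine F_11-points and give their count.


Affine F_11-points: {(0, 0), (0, 2), (0, 3), (1, 10), (2, 7), (3, 0), (3, 1), (3, 8), (7, 0), (8, 2), (8, 4), (8, 6), (10, 9)}; count = 13.

For each of the 121 pairs (x, y) ∈ F_11², evaluate f(x, y) mod 11. Record the zeros.
  x = 0: [0↦0, 1↦4, 2↦0, 3↦0, 4↦5, 5↦5, 6↦1, 7↦5, 8↦7, 9↦8, 10↦9]  zeros at y ∈ {0, 2, 3}
  x = 1: [0↦2, 1↦8, 2↦8, 3↦3, 4↦5, 5↦4, 6↦1, 7↦8, 8↦4, 9↦1, 10↦0]  zeros at y ∈ {10}
  x = 2: [0↦9, 1↦10, 2↦7, 3↦1, 4↦4, 5↦6, 6↦8, 7↦0, 8↦5, 9↦2, 10↦3]  zeros at y ∈ {7}
  x = 3: [0↦0, 1↦0, 2↦9, 3↦6, 4↦3, 5↦1, 6↦1, 7↦4, 8↦0, 9↦1, 10↦8]  zeros at y ∈ {0, 1, 8}
  x = 4: [0↦9, 1↦1, 2↦4, 3↦8, 4↦3, 5↦1, 6↦3, 7↦10, 8↦1, 9↦10, 10↦5]  zeros at y ∈ ∅
  x = 5: [0↦4, 1↦3, 2↦4, 3↦8, 4↦5, 5↦7, 6↦4, 7↦8, 8↦9, 9↦8, 10↦6]  zeros at y ∈ ∅
  x = 6: [0↦8, 1↦7, 2↦10, 3↦7, 4↦10, 5↦9, 6↦5, 7↦10, 8↦3, 9↦7, 10↦1]  zeros at y ∈ ∅
  x = 7: [0↦0, 1↦3, 2↦1, 3↦6, 4↦8, 5↦8, 6↦7, 7↦6, 8↦6, 9↦8, 10↦2]  zeros at y ∈ {0}
  x = 8: [0↦3, 1↦3, 2↦0, 3↦6, 4↦0, 5↦5, 6↦0, 7↦8, 8↦8, 9↦1, 10↦10]  zeros at y ∈ {2, 4, 6}
  x = 9: [0↦7, 1↦8, 2↦8, 3↦8, 4↦9, 5↦1, 6↦7, 7↦6, 8↦10, 9↦9, 10↦4]  zeros at y ∈ ∅
  x = 10: [0↦2, 1↦8, 2↦4, 3↦2, 4↦3, 5↦8, 6↦7, 7↦1, 8↦2, 9↦0, 10↦7]  zeros at y ∈ {9}
Collecting zeros: affine points = {(0, 0), (0, 2), (0, 3), (1, 10), (2, 7), (3, 0), (3, 1), (3, 8), (7, 0), (8, 2), (8, 4), (8, 6), (10, 9)}.
Total count |C(F_11)_aff| = 13.


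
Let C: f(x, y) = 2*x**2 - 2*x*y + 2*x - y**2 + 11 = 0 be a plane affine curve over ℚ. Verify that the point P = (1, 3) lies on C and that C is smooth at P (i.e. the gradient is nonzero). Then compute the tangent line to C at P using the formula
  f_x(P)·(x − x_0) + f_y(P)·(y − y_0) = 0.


Tangent line at P: 24 - 8*y = 0.

Step 1: f(1, 3) = 0, so P lies on C.
Step 2: partial derivatives
  f_x(x, y) = 4*x - 2*y + 2, f_y(x, y) = -2*x - 2*y.
  f_x(P) = 0, f_y(P) = -8 (gradient nonzero, so P is smooth).
Step 3: tangent line at P: 0·(x − 1) + -8·(y − 3) = 0.
Expanding: 24 - 8*y = 0.


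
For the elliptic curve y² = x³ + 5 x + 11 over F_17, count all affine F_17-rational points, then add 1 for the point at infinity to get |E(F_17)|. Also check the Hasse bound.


Affine points = {(1, 0), (3, 6), (3, 11), (5, 5), (5, 12), (6, 6), (6, 11), (7, 7), (7, 10), (8, 6), (8, 11)}; affine count = 11; |E(F_17)| = 12.

Discriminant check: Δ ∝ 4a³ + 27b² = 4·5³ + 27·11² = 4·125 + 27·121 ≡ 10 (mod 17). Nonzero ⇒ E is nonsingular.
For each x ∈ F_17, compute rhs = x³ + 5·x + 11 mod 17, then count y ∈ F_17 with y² ≡ rhs.
  x = 0: rhs = 11, matching y values: none (0 points).
  x = 1: rhs = 0, matching y values: 0 (1 points).
  x = 2: rhs = 12, matching y values: none (0 points).
  x = 3: rhs = 2, matching y values: 6, 11 (2 points).
  x = 4: rhs = 10, matching y values: none (0 points).
  x = 5: rhs = 8, matching y values: 5, 12 (2 points).
  x = 6: rhs = 2, matching y values: 6, 11 (2 points).
  x = 7: rhs = 15, matching y values: 7, 10 (2 points).
  x = 8: rhs = 2, matching y values: 6, 11 (2 points).
  x = 9: rhs = 3, matching y values: none (0 points).
  x = 10: rhs = 7, matching y values: none (0 points).
  x = 11: rhs = 3, matching y values: none (0 points).
  x = 12: rhs = 14, matching y values: none (0 points).
  x = 13: rhs = 12, matching y values: none (0 points).
  x = 14: rhs = 3, matching y values: none (0 points).
  x = 15: rhs = 10, matching y values: none (0 points).
  x = 16: rhs = 5, matching y values: none (0 points).
Total affine count: 11.
Full point count |E(F_17)| = 11 + 1 = 12.
Hasse bound: |12 − (17+1)| = |-6| = 6 ≤ 2√17 ≈ 8.2462 ✓.


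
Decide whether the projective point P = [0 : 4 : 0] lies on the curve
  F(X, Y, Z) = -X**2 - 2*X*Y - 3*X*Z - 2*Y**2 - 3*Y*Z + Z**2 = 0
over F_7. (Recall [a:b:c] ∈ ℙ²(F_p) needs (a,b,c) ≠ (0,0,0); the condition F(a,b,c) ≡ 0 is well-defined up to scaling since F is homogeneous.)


F(0,4,0) ≡ 3 (mod 7); P is NOT on the curve.

Evaluate F(0, 4, 0) term-by-term (mod 7).
  -X**2 ↦ -1·0·1·1 = 0
  -2*X*Y ↦ -2·0·4·1 = 0
  -3*X*Z ↦ -3·0·1·0 = 0
  -2*Y**2 ↦ -2·1·16·1 = -32
  -3*Y*Z ↦ -3·1·4·0 = 0
  Z**2 ↦ 1·1·1·0 = 0
Sum: F(0, 4, 0) = (0) + (0) + (0) + (-32) + (0) + (0) = -32.
Reducing mod 7: -32 ≡ 3 (mod 7).
Since F(a, b, c) ≡ 3 ≠ 0 (mod 7), P does NOT lie on the curve.


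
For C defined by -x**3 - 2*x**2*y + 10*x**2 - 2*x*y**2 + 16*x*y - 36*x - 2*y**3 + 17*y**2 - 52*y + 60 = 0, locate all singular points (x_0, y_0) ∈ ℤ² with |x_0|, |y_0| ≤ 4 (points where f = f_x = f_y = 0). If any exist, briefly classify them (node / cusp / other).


Singular points: {(2, 2)}; classification: cusp.

Compute partial derivatives:
  f_x = -3*x**2 - 4*x*y + 20*x - 2*y**2 + 16*y - 36.
  f_y = -2*x**2 - 4*x*y + 16*x - 6*y**2 + 34*y - 52.
Scan x_0 ∈ {−4, ..., 4}. For each x_0, f_y(x_0, y) is a polynomial in y; find its integer roots y ∈ {−4, ..., 4}, then test f_x and f at those candidates.
  x = -4: f_y(-4, y) = -6*y**2 + 50*y - 148; no integer root y with |y| ≤ 4.
  x = -3: f_y(-3, y) = -6*y**2 + 46*y - 118; no integer root y with |y| ≤ 4.
  x = -2: f_y(-2, y) = -6*y**2 + 42*y - 92; no integer root y with |y| ≤ 4.
  x = -1: f_y(-1, y) = -6*y**2 + 38*y - 70; no integer root y with |y| ≤ 4.
  x = 0: f_y(0, y) = -6*y**2 + 34*y - 52; no integer root y with |y| ≤ 4.
  x = 1: f_y(1, y) = -6*y**2 + 30*y - 38; no integer root y with |y| ≤ 4.
  x = 2: f_y(2, y) = -6*y**2 + 26*y - 28; vanishes at y ∈ {2}. (2, 2): f_x = 0, f = 0 — SINGULAR.
  x = 3: f_y(3, y) = -6*y**2 + 22*y - 22; no integer root y with |y| ≤ 4.
  x = 4: f_y(4, y) = -6*y**2 + 18*y - 20; no integer root y with |y| ≤ 4.
Only singular point on the grid: (2, 2).
Classify: substitute x = 2 + u, y = 2 + v and expand: f = -u**3 - 2*u**2*v - 2*u*v**2 - 2*v**3 + v**2.
No constant or linear terms (consistent with a singular point). Quadratic part: v**2. Cubic part: -u**3 - 2*u**2*v - 2*u*v**2 - 2*v**3.
The quadratic part v**2 is a perfect square, so there is a single (double) tangent line v = 0, i.e. y = 2. Restricting the cubic part to that line (v = 0) leaves -u**3 ≠ 0, so f is not divisible by v and the branch is v² ≈ u**3 to lowest order — this is a cusp.
Classification: cusp.


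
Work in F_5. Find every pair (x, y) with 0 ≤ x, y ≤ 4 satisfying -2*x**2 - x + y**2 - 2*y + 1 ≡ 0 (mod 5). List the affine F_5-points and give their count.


Affine F_5-points: {(0, 1), (2, 1), (3, 0), (3, 2), (4, 0), (4, 2)}; count = 6.

For each of the 25 pairs (x, y) ∈ F_5², evaluate f(x, y) mod 5. Record the zeros.
  x = 0: [0↦1, 1↦0, 2↦1, 3↦4, 4↦4]  zeros at y ∈ {1}
  x = 1: [0↦3, 1↦2, 2↦3, 3↦1, 4↦1]  zeros at y ∈ ∅
  x = 2: [0↦1, 1↦0, 2↦1, 3↦4, 4↦4]  zeros at y ∈ {1}
  x = 3: [0↦0, 1↦4, 2↦0, 3↦3, 4↦3]  zeros at y ∈ {0, 2}
  x = 4: [0↦0, 1↦4, 2↦0, 3↦3, 4↦3]  zeros at y ∈ {0, 2}
Collecting zeros: affine points = {(0, 1), (2, 1), (3, 0), (3, 2), (4, 0), (4, 2)}.
Total count |C(F_5)_aff| = 6.


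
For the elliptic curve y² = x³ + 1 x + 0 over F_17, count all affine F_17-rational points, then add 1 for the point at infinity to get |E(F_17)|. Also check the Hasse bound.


Affine points = {(0, 0), (1, 6), (1, 11), (3, 8), (3, 9), (4, 0), (6, 1), (6, 16), (11, 4), (11, 13), (13, 0), (14, 2), (14, 15), (16, 7), (16, 10)}; affine count = 15; |E(F_17)| = 16.

Discriminant check: Δ ∝ 4a³ + 27b² = 4·1³ + 27·0² = 4·1 + 27·0 ≡ 4 (mod 17). Nonzero ⇒ E is nonsingular.
For each x ∈ F_17, compute rhs = x³ + 1·x + 0 mod 17, then count y ∈ F_17 with y² ≡ rhs.
  x = 0: rhs = 0, matching y values: 0 (1 points).
  x = 1: rhs = 2, matching y values: 6, 11 (2 points).
  x = 2: rhs = 10, matching y values: none (0 points).
  x = 3: rhs = 13, matching y values: 8, 9 (2 points).
  x = 4: rhs = 0, matching y values: 0 (1 points).
  x = 5: rhs = 11, matching y values: none (0 points).
  x = 6: rhs = 1, matching y values: 1, 16 (2 points).
  x = 7: rhs = 10, matching y values: none (0 points).
  x = 8: rhs = 10, matching y values: none (0 points).
  x = 9: rhs = 7, matching y values: none (0 points).
  x = 10: rhs = 7, matching y values: none (0 points).
  x = 11: rhs = 16, matching y values: 4, 13 (2 points).
  x = 12: rhs = 6, matching y values: none (0 points).
  x = 13: rhs = 0, matching y values: 0 (1 points).
  x = 14: rhs = 4, matching y values: 2, 15 (2 points).
  x = 15: rhs = 7, matching y values: none (0 points).
  x = 16: rhs = 15, matching y values: 7, 10 (2 points).
Total affine count: 15.
Full point count |E(F_17)| = 15 + 1 = 16.
Hasse bound: |16 − (17+1)| = |-2| = 2 ≤ 2√17 ≈ 8.2462 ✓.


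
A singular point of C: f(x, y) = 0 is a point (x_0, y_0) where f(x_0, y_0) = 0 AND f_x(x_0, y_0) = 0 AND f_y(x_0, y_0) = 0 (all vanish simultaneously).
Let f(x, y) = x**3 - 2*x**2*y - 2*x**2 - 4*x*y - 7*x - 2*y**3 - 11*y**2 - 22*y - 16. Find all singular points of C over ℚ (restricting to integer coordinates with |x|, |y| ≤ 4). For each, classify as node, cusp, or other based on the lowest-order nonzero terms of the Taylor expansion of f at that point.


Singular points: {(-1, -2)}; classification: node.

Compute partial derivatives:
  f_x = 3*x**2 - 4*x*y - 4*x - 4*y - 7.
  f_y = -2*x**2 - 4*x - 6*y**2 - 22*y - 22.
Scan x_0 ∈ {−4, ..., 4}. For each x_0, f_y(x_0, y) is a polynomial in y; find its integer roots y ∈ {−4, ..., 4}, then test f_x and f at those candidates.
  x = -4: f_y(-4, y) = -6*y**2 - 22*y - 38; no integer root y with |y| ≤ 4.
  x = -3: f_y(-3, y) = -6*y**2 - 22*y - 28; no integer root y with |y| ≤ 4.
  x = -2: f_y(-2, y) = -6*y**2 - 22*y - 22; no integer root y with |y| ≤ 4.
  x = -1: f_y(-1, y) = -6*y**2 - 22*y - 20; vanishes at y ∈ {-2}. (-1, -2): f_x = 0, f = 0 — SINGULAR.
  x = 0: f_y(0, y) = -6*y**2 - 22*y - 22; no integer root y with |y| ≤ 4.
  x = 1: f_y(1, y) = -6*y**2 - 22*y - 28; no integer root y with |y| ≤ 4.
  x = 2: f_y(2, y) = -6*y**2 - 22*y - 38; no integer root y with |y| ≤ 4.
  x = 3: f_y(3, y) = -6*y**2 - 22*y - 52; no integer root y with |y| ≤ 4.
  x = 4: f_y(4, y) = -6*y**2 - 22*y - 70; no integer root y with |y| ≤ 4.
Only singular point on the grid: (-1, -2).
Classify: substitute x = -1 + u, y = -2 + v and expand: f = u**3 - 2*u**2*v - u**2 - 2*v**3 + v**2.
No constant or linear terms (consistent with a singular point). Quadratic part: -u**2 + v**2. Cubic part: u**3 - 2*u**2*v - 2*v**3.
The quadratic part v**2 - u**2 = (v − u)(v + u) splits into two distinct linear factors, so there are two distinct tangent lines y − -2 = ±(x − -1) — this is a node (ordinary double point).
Classification: node.


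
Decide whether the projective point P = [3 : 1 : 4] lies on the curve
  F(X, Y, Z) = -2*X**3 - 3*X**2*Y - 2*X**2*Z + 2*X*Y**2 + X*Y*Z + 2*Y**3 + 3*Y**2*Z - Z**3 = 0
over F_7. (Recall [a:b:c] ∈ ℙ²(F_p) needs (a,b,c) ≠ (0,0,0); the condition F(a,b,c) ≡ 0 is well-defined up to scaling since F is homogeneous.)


F(3,1,4) ≡ 4 (mod 7); P is NOT on the curve.

Evaluate F(3, 1, 4) term-by-term (mod 7).
  -2*X**3 ↦ -2·27·1·1 = -54
  -3*X**2*Y ↦ -3·9·1·1 = -27
  -2*X**2*Z ↦ -2·9·1·4 = -72
  2*X*Y**2 ↦ 2·3·1·1 = 6
  X*Y*Z ↦ 1·3·1·4 = 12
  2*Y**3 ↦ 2·1·1·1 = 2
  3*Y**2*Z ↦ 3·1·1·4 = 12
  -Z**3 ↦ -1·1·1·64 = -64
Sum: F(3, 1, 4) = (-54) + (-27) + (-72) + (6) + (12) + (2) + (12) + (-64) = -185.
Reducing mod 7: -185 ≡ 4 (mod 7).
Since F(a, b, c) ≡ 4 ≠ 0 (mod 7), P does NOT lie on the curve.


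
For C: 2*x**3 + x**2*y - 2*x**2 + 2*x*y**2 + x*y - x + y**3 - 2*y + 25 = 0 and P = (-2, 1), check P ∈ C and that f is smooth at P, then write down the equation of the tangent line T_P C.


Tangent line at P: 30*x - 5*y + 65 = 0.

Step 1: f(-2, 1) = 0, so P lies on C.
Step 2: partial derivatives
  f_x(x, y) = 6*x**2 + 2*x*y - 4*x + 2*y**2 + y - 1, f_y(x, y) = x**2 + 4*x*y + x + 3*y**2 - 2.
  f_x(P) = 30, f_y(P) = -5 (gradient nonzero, so P is smooth).
Step 3: tangent line at P: 30·(x − -2) + -5·(y − 1) = 0.
Expanding: 30*x - 5*y + 65 = 0.


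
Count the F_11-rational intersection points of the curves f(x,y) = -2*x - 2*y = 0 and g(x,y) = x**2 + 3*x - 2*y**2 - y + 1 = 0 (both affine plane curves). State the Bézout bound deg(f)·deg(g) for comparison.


Common zeros: {(6, 5), (9, 2)}; count = 2; Bézout bound = 2.

deg(f) = 1, deg(g) = 2, so Bézout bound = 2.
Scan x ∈ F_11. For each x, list the y ∈ F_11 with f(x, y) ≡ 0 and those with g(x, y) ≡ 0 (mod 11); the common zeros in that column are the intersection.
  x = 0: f ≡ 0 at y ∈ {0}; g ≡ 0 at y ∈ {6, 10}; common: ∅.
  x = 1: f ≡ 0 at y ∈ {10}; g ≡ 0 at y ∈ ∅; common: ∅.
  x = 2: f ≡ 0 at y ∈ {9}; g ≡ 0 at y ∈ {0, 5}; common: ∅.
  x = 3: f ≡ 0 at y ∈ {8}; g ≡ 0 at y ∈ ∅; common: ∅.
  x = 4: f ≡ 0 at y ∈ {7}; g ≡ 0 at y ∈ ∅; common: ∅.
  x = 5: f ≡ 0 at y ∈ {6}; g ≡ 0 at y ∈ ∅; common: ∅.
  x = 6: f ≡ 0 at y ∈ {5}; g ≡ 0 at y ∈ {0, 5}; common: {5}.
  x = 7: f ≡ 0 at y ∈ {4}; g ≡ 0 at y ∈ ∅; common: ∅.
  x = 8: f ≡ 0 at y ∈ {3}; g ≡ 0 at y ∈ {6, 10}; common: ∅.
  x = 9: f ≡ 0 at y ∈ {2}; g ≡ 0 at y ∈ {2, 3}; common: {2}.
  x = 10: f ≡ 0 at y ∈ {1}; g ≡ 0 at y ∈ {2, 3}; common: ∅.
Collecting: common zeros = {(6, 5), (9, 2)}, so the count is 2.
Comparison with the Bézout bound: 2 ≤ 2 = deg(f)·deg(g), as expected for curves with no common component (the bound is attained).
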